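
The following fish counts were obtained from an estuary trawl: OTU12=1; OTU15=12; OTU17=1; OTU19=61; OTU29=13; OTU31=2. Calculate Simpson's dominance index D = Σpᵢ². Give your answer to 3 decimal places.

0.499

Total N = 1+12+1+61+13+2 = 90, so the proportions are 0.01111, 0.13333, 0.01111, 0.67778, 0.14444, 0.02222 (working shown to 5 dp, full precision carried).
D = 0.01111² + 0.13333² + 0.01111² + 0.67778² + 0.14444² + 0.02222² = 0.00012 + 0.01778 + 0.00012 + 0.45938 + 0.02086 + 0.00049 = 0.49877.
To 3 decimal places, D = 0.499.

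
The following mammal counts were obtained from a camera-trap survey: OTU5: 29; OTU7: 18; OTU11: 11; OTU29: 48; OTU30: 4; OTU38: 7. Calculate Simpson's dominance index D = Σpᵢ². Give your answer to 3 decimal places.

0.267

Total N = 29+18+11+48+4+7 = 117, so the proportions are 0.24786, 0.15385, 0.09402, 0.41026, 0.03419, 0.05983 (working shown to 5 dp, full precision carried).
D = 0.24786² + 0.15385² + 0.09402² + 0.41026² + 0.03419² + 0.05983² = 0.06144 + 0.02367 + 0.00884 + 0.16831 + 0.00117 + 0.00358 = 0.26700.
To 3 decimal places, D = 0.267.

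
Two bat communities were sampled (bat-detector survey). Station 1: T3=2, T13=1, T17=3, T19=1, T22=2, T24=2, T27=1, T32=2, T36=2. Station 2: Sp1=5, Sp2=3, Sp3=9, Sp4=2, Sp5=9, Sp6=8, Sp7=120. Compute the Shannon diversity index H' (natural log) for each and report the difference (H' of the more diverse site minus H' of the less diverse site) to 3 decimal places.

1.208

Station 1: N=16, proportions 0.125, 0.0625, 0.1875, 0.0625, 0.125, 0.125, 0.0625, 0.125, 0.125, giving H' = 2.13338 (working shown to 5 dp, full precision carried).
Station 2: N=156, proportions 0.03205, 0.01923, 0.05769, 0.01282, 0.05769, 0.05128, 0.76923, giving H' = 0.92541.
Difference = |2.13338 − 0.92541| = 1.20797, i.e. 1.208 to 3 decimal places.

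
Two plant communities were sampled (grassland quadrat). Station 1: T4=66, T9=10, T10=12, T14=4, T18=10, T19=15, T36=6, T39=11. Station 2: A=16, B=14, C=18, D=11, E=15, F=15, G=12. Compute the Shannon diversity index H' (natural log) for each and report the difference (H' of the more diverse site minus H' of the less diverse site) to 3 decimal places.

Station 1: N=134, proportions 0.49254, 0.07463, 0.08955, 0.02985, 0.07463, 0.11194, 0.04478, 0.08209, giving H' = 1.64649 (working shown to 5 dp, full precision carried).
Station 2: N=101, proportions 0.15842, 0.13861, 0.17822, 0.10891, 0.14851, 0.14851, 0.11881, giving H' = 1.93421.
Difference = |1.64649 − 1.93421| = 0.28772, i.e. 0.288 to 3 decimal places.

0.288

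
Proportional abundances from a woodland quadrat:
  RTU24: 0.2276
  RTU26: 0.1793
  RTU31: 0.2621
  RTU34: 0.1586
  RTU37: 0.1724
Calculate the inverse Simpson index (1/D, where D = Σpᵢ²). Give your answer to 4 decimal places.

4.8188

D = 0.2276² + 0.1793² + 0.2621² + 0.1586² + 0.1724² = 0.05180176 + 0.03214849 + 0.06869641 + 0.02515396 + 0.02972176 = 0.20752238 (working shown to 8 dp, full precision carried).
So 1/D = 4.818757, i.e. 4.8188 to 4 decimal places.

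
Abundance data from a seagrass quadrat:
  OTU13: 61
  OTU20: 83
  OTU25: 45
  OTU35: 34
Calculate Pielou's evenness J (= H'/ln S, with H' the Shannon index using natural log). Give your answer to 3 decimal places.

Total N = 61+83+45+34 = 223, so the proportions are 0.27354, 0.3722, 0.20179, 0.15247 (working shown to 5 dp, full precision carried).
H' = −Σ pᵢ ln pᵢ = −((-0.35459) + (-0.36785) + (-0.32297) + (-0.28676)) = 1.33218.
With S = 4 species, ln S = 1.38629, so J = 1.33218/1.38629 = 0.96096, i.e. 0.961 to 3 decimal places.

0.961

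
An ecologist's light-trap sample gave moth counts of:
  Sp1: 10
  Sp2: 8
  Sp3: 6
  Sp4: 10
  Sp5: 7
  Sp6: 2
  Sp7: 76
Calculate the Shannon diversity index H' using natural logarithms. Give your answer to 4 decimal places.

1.2700

Total N = 10+8+6+10+7+2+76 = 119, so the proportions are 0.084034, 0.067227, 0.05042, 0.084034, 0.058824, 0.016807, 0.638655 (working shown to 6 dp, full precision carried).
Each pᵢ ln pᵢ term: 0.084034×(-2.476538)=-0.208112, 0.067227×(-2.699682)=-0.181491, 0.05042×(-2.987364)=-0.150623, 0.084034×(-2.476538)=-0.208112, 0.058824×(-2.833213)=-0.166660, 0.016807×(-4.085976)=-0.068672, 0.638655×(-0.448390)=-0.286367.
Sum = -1.270038, so H' = 1.2700.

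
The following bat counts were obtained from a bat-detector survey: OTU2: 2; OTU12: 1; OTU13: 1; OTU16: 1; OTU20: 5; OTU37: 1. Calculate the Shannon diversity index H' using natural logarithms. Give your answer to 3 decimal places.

1.540

Total N = 2+1+1+1+5+1 = 11, so the proportions are 0.18182, 0.09091, 0.09091, 0.09091, 0.45455, 0.09091 (working shown to 5 dp, full precision carried).
Each pᵢ ln pᵢ term: 0.18182×(-1.70475)=-0.30995, 0.09091×(-2.39790)=-0.21799, 0.09091×(-2.39790)=-0.21799, 0.09091×(-2.39790)=-0.21799, 0.45455×(-0.78846)=-0.35839, 0.09091×(-2.39790)=-0.21799.
Sum = -1.54031, so H' = 1.540.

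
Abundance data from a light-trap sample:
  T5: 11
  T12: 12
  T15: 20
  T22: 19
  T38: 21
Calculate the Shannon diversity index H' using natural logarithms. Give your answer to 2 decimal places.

Total N = 11+12+20+19+21 = 83, so the proportions are 0.1325, 0.1446, 0.241, 0.2289, 0.253 (working shown to 4 dp, full precision carried).
Each pᵢ ln pᵢ term: 0.1325×(-2.0209)=-0.2678, 0.1446×(-1.9339)=-0.2796, 0.241×(-1.4231)=-0.3429, 0.2289×(-1.4744)=-0.3375, 0.253×(-1.3743)=-0.3477.
Sum = -1.5756, so H' = 1.58.

1.58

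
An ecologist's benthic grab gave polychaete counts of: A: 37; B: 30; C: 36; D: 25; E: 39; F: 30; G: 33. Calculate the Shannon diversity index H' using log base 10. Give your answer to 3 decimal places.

Total N = 37+30+36+25+39+30+33 = 230, so the proportions are 0.16087, 0.13043, 0.15652, 0.1087, 0.16957, 0.13043, 0.14348 (working shown to 5 dp, full precision carried).
Each pᵢ log₁₀ pᵢ term: 0.16087×(-0.79353)=-0.12765, 0.13043×(-0.88461)=-0.11538, 0.15652×(-0.80543)=-0.12607, 0.1087×(-0.96379)=-0.10476, 0.16957×(-0.77066)=-0.13068, 0.13043×(-0.88461)=-0.11538, 0.14348×(-0.84321)=-0.12098.
Sum = -0.84091, so H' = 0.841.

0.841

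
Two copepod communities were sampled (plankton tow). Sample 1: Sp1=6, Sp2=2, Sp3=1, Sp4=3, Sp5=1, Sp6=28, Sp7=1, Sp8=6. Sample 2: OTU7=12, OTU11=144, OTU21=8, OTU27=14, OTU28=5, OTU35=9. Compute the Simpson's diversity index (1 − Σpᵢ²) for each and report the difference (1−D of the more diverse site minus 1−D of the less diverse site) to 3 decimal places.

Sample 1: N=48, proportions 0.125, 0.04167, 0.02083, 0.0625, 0.02083, 0.58333, 0.02083, 0.125, giving 1−D = 0.62153 (working shown to 5 dp, full precision carried).
Sample 2: N=192, proportions 0.0625, 0.75, 0.04167, 0.07292, 0.02604, 0.04688, giving 1−D = 0.42367.
Difference = |0.62153 − 0.42367| = 0.19786, i.e. 0.198 to 3 decimal places.

0.198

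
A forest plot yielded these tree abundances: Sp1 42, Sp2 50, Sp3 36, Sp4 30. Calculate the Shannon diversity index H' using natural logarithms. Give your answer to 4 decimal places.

Total N = 42+50+36+30 = 158, so the proportions are 0.265823, 0.316456, 0.227848, 0.189873 (working shown to 6 dp, full precision carried).
Each pᵢ ln pᵢ term: 0.265823×(-1.324925)=-0.352195, 0.316456×(-1.150572)=-0.364105, 0.227848×(-1.479076)=-0.337005, 0.189873×(-1.661398)=-0.315455.
Sum = -1.368760, so H' = 1.3688.

1.3688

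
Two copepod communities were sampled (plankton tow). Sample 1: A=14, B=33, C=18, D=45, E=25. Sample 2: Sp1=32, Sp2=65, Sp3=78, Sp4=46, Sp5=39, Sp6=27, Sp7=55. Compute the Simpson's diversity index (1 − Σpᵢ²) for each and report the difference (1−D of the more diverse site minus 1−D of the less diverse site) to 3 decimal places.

0.074

Sample 1: N=135, proportions 0.1037, 0.24444, 0.13333, 0.33333, 0.18519, giving 1−D = 0.76631 (working shown to 5 dp, full precision carried).
Sample 2: N=342, proportions 0.09357, 0.19006, 0.22807, 0.1345, 0.11404, 0.07895, 0.16082, giving 1−D = 0.83992.
Difference = |0.76631 − 0.83992| = 0.07361, i.e. 0.074 to 3 decimal places.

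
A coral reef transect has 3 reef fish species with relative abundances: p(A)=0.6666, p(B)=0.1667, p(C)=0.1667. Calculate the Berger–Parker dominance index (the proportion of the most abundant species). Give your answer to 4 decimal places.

The largest proportion is 0.6666, i.e. d = 0.6666 to 4 decimal places.

0.6666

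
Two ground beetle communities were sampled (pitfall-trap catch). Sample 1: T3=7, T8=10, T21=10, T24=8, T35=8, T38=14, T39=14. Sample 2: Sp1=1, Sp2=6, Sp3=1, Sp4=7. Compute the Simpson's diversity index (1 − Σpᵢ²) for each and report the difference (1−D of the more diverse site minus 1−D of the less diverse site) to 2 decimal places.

0.23

Sample 1: N=71, proportions 0.09859, 0.14085, 0.14085, 0.11268, 0.11268, 0.19718, 0.19718, giving 1−D = 0.84745 (working shown to 5 dp, full precision carried).
Sample 2: N=15, proportions 0.06667, 0.4, 0.06667, 0.46667, giving 1−D = 0.61333.
Difference = |0.84745 − 0.61333| = 0.23412, i.e. 0.23 to 2 decimal places.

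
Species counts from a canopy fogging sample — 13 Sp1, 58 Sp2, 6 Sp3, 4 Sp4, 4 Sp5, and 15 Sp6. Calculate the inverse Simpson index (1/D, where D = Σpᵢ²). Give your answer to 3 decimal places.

2.614

Total N = 13+58+6+4+4+15 = 100, so the proportions are 0.13, 0.58, 0.06, 0.04, 0.04, 0.15 (working shown to 6 dp, full precision carried).
D = 0.13² + 0.58² + 0.06² + 0.04² + 0.04² + 0.15² = 0.016900 + 0.336400 + 0.003600 + 0.001600 + 0.001600 + 0.022500 = 0.382600.
So 1/D = 2.61370, i.e. 2.614 to 3 decimal places.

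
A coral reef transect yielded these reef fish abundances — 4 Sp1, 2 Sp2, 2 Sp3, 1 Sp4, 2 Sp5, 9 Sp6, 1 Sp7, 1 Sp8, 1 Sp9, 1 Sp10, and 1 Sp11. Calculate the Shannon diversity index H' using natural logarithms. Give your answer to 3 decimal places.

2.040

Total N = 4+2+2+1+2+9+1+1+1+1+1 = 25, so the proportions are 0.16, 0.08, 0.08, 0.04, 0.08, 0.36, 0.04, 0.04, 0.04, 0.04, 0.04 (working shown to 5 dp, full precision carried).
Each pᵢ ln pᵢ term: 0.16×(-1.83258)=-0.29321, 0.08×(-2.52573)=-0.20206, 0.08×(-2.52573)=-0.20206, 0.04×(-3.21888)=-0.12876, 0.08×(-2.52573)=-0.20206, 0.36×(-1.02165)=-0.36779, 0.04×(-3.21888)=-0.12876, 0.04×(-3.21888)=-0.12876, 0.04×(-3.21888)=-0.12876, 0.04×(-3.21888)=-0.12876, 0.04×(-3.21888)=-0.12876.
Sum = -2.03971, so H' = 2.040.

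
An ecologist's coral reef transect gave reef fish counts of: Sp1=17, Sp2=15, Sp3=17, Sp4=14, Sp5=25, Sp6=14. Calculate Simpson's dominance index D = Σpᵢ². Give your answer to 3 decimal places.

Total N = 17+15+17+14+25+14 = 102, so the proportions are 0.16667, 0.14706, 0.16667, 0.13725, 0.2451, 0.13725 (working shown to 5 dp, full precision carried).
D = 0.16667² + 0.14706² + 0.16667² + 0.13725² + 0.2451² + 0.13725² = 0.02778 + 0.02163 + 0.02778 + 0.01884 + 0.06007 + 0.01884 = 0.17493.
To 3 decimal places, D = 0.175.

0.175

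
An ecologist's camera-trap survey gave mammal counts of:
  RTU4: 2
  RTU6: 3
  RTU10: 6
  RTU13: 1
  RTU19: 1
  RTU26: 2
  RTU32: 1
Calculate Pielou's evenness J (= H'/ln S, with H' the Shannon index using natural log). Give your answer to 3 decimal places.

0.885

Total N = 2+3+6+1+1+2+1 = 16, so the proportions are 0.125, 0.1875, 0.375, 0.0625, 0.0625, 0.125, 0.0625 (working shown to 5 dp, full precision carried).
H' = −Σ pᵢ ln pᵢ = −((-0.25993) + (-0.31387) + (-0.36781) + (-0.17329) + (-0.17329) + (-0.25993) + (-0.17329)) = 1.72140.
With S = 7 species, ln S = 1.94591, so J = 1.72140/1.94591 = 0.88463, i.e. 0.885 to 3 decimal places.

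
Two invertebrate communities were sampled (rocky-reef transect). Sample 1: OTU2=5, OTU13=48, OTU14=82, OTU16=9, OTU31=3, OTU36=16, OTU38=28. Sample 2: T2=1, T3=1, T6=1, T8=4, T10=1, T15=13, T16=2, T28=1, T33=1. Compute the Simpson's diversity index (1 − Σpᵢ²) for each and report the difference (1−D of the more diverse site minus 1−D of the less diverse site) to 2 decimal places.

Sample 1: N=191, proportions 0.0262, 0.2513, 0.4293, 0.0471, 0.0157, 0.0838, 0.1466, giving 1−D = 0.7209 (working shown to 4 dp, full precision carried).
Sample 2: N=25, proportions 0.04, 0.04, 0.04, 0.16, 0.04, 0.52, 0.08, 0.04, 0.04, giving 1−D = 0.6880.
Difference = |0.7209 − 0.6880| = 0.0329, i.e. 0.03 to 2 decimal places.

0.03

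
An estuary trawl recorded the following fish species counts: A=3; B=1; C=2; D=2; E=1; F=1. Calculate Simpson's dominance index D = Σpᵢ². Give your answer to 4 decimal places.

Total N = 3+1+2+2+1+1 = 10, so the proportions are 0.3, 0.1, 0.2, 0.2, 0.1, 0.1 (working shown to 6 dp, full precision carried).
D = 0.3² + 0.1² + 0.2² + 0.2² + 0.1² + 0.1² = 0.090000 + 0.010000 + 0.040000 + 0.040000 + 0.010000 + 0.010000 = 0.200000.
To 4 decimal places, D = 0.2000.

0.2000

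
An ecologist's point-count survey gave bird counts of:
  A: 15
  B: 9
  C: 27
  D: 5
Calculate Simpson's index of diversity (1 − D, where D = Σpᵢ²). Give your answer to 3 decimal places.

Total N = 15+9+27+5 = 56, so the proportions are 0.26786, 0.16071, 0.48214, 0.08929 (working shown to 5 dp, full precision carried).
D = 0.26786² + 0.16071² + 0.48214² + 0.08929² = 0.07175 + 0.02583 + 0.23246 + 0.00797 = 0.33801.
So 1 − D = 0.66199, i.e. 0.662 to 3 decimal places.

0.662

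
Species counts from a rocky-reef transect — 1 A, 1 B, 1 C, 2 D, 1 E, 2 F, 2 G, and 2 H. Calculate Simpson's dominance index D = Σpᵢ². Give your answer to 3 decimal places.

Total N = 1+1+1+2+1+2+2+2 = 12, so the proportions are 0.08333, 0.08333, 0.08333, 0.16667, 0.08333, 0.16667, 0.16667, 0.16667 (working shown to 5 dp, full precision carried).
D = 0.08333² + 0.08333² + 0.08333² + 0.16667² + 0.08333² + 0.16667² + 0.16667² + 0.16667² = 0.00694 + 0.00694 + 0.00694 + 0.02778 + 0.00694 + 0.02778 + 0.02778 + 0.02778 = 0.13889.
To 3 decimal places, D = 0.139.

0.139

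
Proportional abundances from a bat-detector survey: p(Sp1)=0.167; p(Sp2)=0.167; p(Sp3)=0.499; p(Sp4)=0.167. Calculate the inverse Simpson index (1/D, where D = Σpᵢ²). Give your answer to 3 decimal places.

3.006

D = 0.167² + 0.167² + 0.499² + 0.167² = 0.027889 + 0.027889 + 0.249001 + 0.027889 = 0.332668 (working shown to 6 dp, full precision carried).
So 1/D = 3.00600, i.e. 3.006 to 3 decimal places.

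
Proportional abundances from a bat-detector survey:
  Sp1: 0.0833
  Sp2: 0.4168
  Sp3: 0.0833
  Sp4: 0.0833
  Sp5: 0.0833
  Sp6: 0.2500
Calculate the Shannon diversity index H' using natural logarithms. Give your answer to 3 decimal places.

1.539

Each pᵢ ln pᵢ term (working shown to 5 dp, full precision carried): 0.0833×(-2.48531)=-0.20703, 0.4168×(-0.87515)=-0.36476, 0.0833×(-2.48531)=-0.20703, 0.0833×(-2.48531)=-0.20703, 0.0833×(-2.48531)=-0.20703, 0.25×(-1.38629)=-0.34657.
Sum = -1.53944, so H' = 1.539.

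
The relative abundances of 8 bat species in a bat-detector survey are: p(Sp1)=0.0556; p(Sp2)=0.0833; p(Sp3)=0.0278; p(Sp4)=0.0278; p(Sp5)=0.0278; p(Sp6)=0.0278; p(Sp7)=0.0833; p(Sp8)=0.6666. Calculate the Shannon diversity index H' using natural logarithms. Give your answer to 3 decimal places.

Each pᵢ ln pᵢ term (working shown to 5 dp, full precision carried): 0.0556×(-2.88957)=-0.16066, 0.0833×(-2.48531)=-0.20703, 0.0278×(-3.58272)=-0.09960, 0.0278×(-3.58272)=-0.09960, 0.0278×(-3.58272)=-0.09960, 0.0278×(-3.58272)=-0.09960, 0.0833×(-2.48531)=-0.20703, 0.6666×(-0.40557)=-0.27035.
Sum = -1.24346, so H' = 1.243.

1.243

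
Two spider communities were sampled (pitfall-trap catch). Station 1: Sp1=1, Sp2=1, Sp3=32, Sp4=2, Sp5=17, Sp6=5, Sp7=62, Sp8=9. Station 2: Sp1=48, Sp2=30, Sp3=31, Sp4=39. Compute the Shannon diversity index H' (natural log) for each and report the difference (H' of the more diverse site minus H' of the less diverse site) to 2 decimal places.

0.05

Station 1: N=129, proportions 0.0078, 0.0078, 0.2481, 0.0155, 0.1318, 0.0388, 0.4806, 0.0698, giving H' = 1.4167 (working shown to 4 dp, full precision carried).
Station 2: N=148, proportions 0.3243, 0.2027, 0.2095, 0.2635, giving H' = 1.3676.
Difference = |1.4167 − 1.3676| = 0.0491, i.e. 0.05 to 2 decimal places.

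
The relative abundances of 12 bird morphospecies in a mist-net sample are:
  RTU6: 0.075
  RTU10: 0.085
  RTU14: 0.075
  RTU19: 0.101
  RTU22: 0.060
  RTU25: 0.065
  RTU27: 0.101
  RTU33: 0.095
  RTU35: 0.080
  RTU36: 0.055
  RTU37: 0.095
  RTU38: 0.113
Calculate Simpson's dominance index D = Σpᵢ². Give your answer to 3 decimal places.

0.087

D = 0.075² + 0.085² + 0.075² + 0.101² + 0.06² + 0.065² + 0.101² + 0.095² + 0.08² + 0.055² + 0.095² + 0.113² = 0.00562 + 0.00723 + 0.00562 + 0.01020 + 0.00360 + 0.00423 + 0.01020 + 0.00903 + 0.00640 + 0.00302 + 0.00903 + 0.01277 = 0.08695 (working shown to 5 dp, full precision carried).
To 3 decimal places, D = 0.087.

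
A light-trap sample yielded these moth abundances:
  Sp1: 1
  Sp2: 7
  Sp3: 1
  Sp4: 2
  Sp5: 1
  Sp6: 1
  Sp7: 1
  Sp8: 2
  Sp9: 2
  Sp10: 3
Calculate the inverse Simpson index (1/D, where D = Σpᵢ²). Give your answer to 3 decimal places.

5.880

Total N = 1+7+1+2+1+1+1+2+2+3 = 21, so the proportions are 0.047619, 0.3333333, 0.047619, 0.0952381, 0.047619, 0.047619, 0.047619, 0.0952381, 0.0952381, 0.1428571 (working shown to 7 dp, full precision carried).
D = 0.047619² + 0.3333333² + 0.047619² + 0.0952381² + 0.047619² + 0.047619² + 0.047619² + 0.0952381² + 0.0952381² + 0.1428571² = 0.0022676 + 0.1111111 + 0.0022676 + 0.0090703 + 0.0022676 + 0.0022676 + 0.0022676 + 0.0090703 + 0.0090703 + 0.0204082 = 0.1700680.
So 1/D = 5.88000, i.e. 5.880 to 3 decimal places.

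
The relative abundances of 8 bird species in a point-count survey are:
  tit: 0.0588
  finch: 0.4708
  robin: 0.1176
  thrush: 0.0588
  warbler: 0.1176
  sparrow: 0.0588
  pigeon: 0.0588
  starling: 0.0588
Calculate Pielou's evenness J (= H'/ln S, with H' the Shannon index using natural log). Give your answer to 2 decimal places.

H' = −Σ pᵢ ln pᵢ = −((-0.1666) + (-0.3547) + (-0.2517) + (-0.1666) + (-0.2517) + (-0.1666) + (-0.1666) + (-0.1666)) = 1.6912 (working shown to 4 dp, full precision carried).
With S = 8 species, ln S = 2.0794, so J = 1.6912/2.0794 = 0.8133, i.e. 0.81 to 2 decimal places.

0.81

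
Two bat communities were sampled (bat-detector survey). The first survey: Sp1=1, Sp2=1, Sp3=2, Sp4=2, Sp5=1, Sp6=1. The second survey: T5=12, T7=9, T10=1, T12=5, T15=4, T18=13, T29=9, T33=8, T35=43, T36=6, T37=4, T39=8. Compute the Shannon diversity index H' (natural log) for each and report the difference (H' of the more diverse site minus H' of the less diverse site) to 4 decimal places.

The first survey: N=8, proportions 0.125, 0.125, 0.25, 0.25, 0.125, 0.125, giving H' = 1.732868 (working shown to 6 dp, full precision carried).
The second survey: N=122, proportions 0.098361, 0.07377, 0.008197, 0.040984, 0.032787, 0.106557, 0.07377, 0.065574, 0.352459, 0.04918, 0.032787, 0.065574, giving H' = 2.118742.
Difference = |1.732868 − 2.118742| = 0.385874, i.e. 0.3859 to 4 decimal places.

0.3859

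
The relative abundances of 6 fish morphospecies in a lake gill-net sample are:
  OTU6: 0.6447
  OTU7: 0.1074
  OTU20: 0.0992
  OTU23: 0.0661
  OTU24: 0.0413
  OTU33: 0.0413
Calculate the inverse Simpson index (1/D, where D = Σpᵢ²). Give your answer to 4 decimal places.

2.2482

D = 0.6447² + 0.1074² + 0.0992² + 0.0661² + 0.0413² + 0.0413² = 0.4156381 + 0.0115348 + 0.0098406 + 0.0043692 + 0.0017057 + 0.0017057 = 0.4447941 (working shown to 7 dp, full precision carried).
So 1/D = 2.248231, i.e. 2.2482 to 4 decimal places.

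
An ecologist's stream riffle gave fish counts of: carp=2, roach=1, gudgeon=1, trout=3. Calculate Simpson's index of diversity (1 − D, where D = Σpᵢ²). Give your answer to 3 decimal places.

Total N = 2+1+1+3 = 7, so the proportions are 0.28571, 0.14286, 0.14286, 0.42857 (working shown to 5 dp, full precision carried).
D = 0.28571² + 0.14286² + 0.14286² + 0.42857² = 0.08163 + 0.02041 + 0.02041 + 0.18367 = 0.30612.
So 1 − D = 0.69388, i.e. 0.694 to 3 decimal places.

0.694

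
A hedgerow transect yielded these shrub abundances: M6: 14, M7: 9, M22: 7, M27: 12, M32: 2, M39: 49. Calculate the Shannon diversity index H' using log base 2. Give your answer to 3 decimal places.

2.006

Total N = 14+9+7+12+2+49 = 93, so the proportions are 0.15054, 0.09677, 0.07527, 0.12903, 0.02151, 0.52688 (working shown to 5 dp, full precision carried).
Each pᵢ log₂ pᵢ term: 0.15054×(-2.73180)=-0.41124, 0.09677×(-3.36923)=-0.32605, 0.07527×(-3.73180)=-0.28089, 0.12903×(-2.95420)=-0.38119, 0.02151×(-5.53916)=-0.11912, 0.52688×(-0.92445)=-0.48708.
Sum = -2.00557, so H' = 2.006.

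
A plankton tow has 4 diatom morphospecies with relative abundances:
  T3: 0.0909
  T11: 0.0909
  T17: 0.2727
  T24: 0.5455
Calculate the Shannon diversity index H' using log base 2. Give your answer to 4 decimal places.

1.6171

Each pᵢ log₂ pᵢ term (working shown to 6 dp, full precision carried): 0.0909×(-3.459576)=-0.314475, 0.0909×(-3.459576)=-0.314475, 0.2727×(-1.874613)=-0.511207, 0.5455×(-0.874349)=-0.476957.
Sum = -1.617115, so H' = 1.6171.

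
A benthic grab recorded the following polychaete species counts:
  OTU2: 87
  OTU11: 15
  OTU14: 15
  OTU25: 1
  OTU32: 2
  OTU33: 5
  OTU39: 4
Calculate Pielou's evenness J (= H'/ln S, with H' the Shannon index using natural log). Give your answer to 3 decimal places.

Total N = 87+15+15+1+2+5+4 = 129, so the proportions are 0.67442, 0.11628, 0.11628, 0.00775, 0.0155, 0.03876, 0.03101 (working shown to 5 dp, full precision carried).
H' = −Σ pᵢ ln pᵢ = −((-0.26566) + (-0.25020) + (-0.25020) + (-0.03767) + (-0.06460) + (-0.12598) + (-0.10771)) = 1.10203.
With S = 7 species, ln S = 1.94591, so J = 1.10203/1.94591 = 0.56633, i.e. 0.566 to 3 decimal places.

0.566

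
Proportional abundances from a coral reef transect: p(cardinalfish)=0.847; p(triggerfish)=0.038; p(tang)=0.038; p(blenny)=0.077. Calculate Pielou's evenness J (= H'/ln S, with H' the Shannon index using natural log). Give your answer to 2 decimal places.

0.42

H' = −Σ pᵢ ln pᵢ = −((-0.1406) + (-0.1243) + (-0.1243) + (-0.1974)) = 0.5866 (working shown to 4 dp, full precision carried).
With S = 4 species, ln S = 1.3863, so J = 0.5866/1.3863 = 0.4231, i.e. 0.42 to 2 decimal places.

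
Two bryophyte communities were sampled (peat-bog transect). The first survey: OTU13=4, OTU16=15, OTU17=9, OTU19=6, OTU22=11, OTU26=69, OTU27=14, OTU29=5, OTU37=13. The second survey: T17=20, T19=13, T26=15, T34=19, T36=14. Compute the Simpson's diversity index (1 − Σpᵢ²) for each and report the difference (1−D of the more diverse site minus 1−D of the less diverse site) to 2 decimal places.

0.06

The first survey: N=146, proportions 0.0274, 0.1027, 0.0616, 0.0411, 0.0753, 0.4726, 0.0959, 0.0342, 0.089, giving 1−D = 0.7359 (working shown to 4 dp, full precision carried).
The second survey: N=81, proportions 0.2469, 0.1605, 0.1852, 0.2346, 0.1728, giving 1−D = 0.7941.
Difference = |0.7359 − 0.7941| = 0.0582, i.e. 0.06 to 2 decimal places.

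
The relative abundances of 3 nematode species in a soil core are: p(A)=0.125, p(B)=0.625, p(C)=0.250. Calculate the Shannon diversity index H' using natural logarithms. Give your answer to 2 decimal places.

0.90

Each pᵢ ln pᵢ term (working shown to 4 dp, full precision carried): 0.125×(-2.0794)=-0.2599, 0.625×(-0.4700)=-0.2938, 0.25×(-1.3863)=-0.3466.
Sum = -0.9003, so H' = 0.90.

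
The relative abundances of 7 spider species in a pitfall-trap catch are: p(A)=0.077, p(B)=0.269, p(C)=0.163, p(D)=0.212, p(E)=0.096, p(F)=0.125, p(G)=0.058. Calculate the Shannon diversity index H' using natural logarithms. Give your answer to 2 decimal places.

Each pᵢ ln pᵢ term (working shown to 4 dp, full precision carried): 0.077×(-2.5639)=-0.1974, 0.269×(-1.3130)=-0.3532, 0.163×(-1.8140)=-0.2957, 0.212×(-1.5512)=-0.3288, 0.096×(-2.3434)=-0.2250, 0.125×(-2.0794)=-0.2599, 0.058×(-2.8473)=-0.1651.
Sum = -1.8252, so H' = 1.83.

1.83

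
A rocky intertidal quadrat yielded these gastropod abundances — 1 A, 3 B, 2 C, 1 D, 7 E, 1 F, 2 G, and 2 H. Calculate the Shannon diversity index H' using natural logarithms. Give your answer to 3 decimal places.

Total N = 1+3+2+1+7+1+2+2 = 19, so the proportions are 0.05263, 0.15789, 0.10526, 0.05263, 0.36842, 0.05263, 0.10526, 0.10526 (working shown to 5 dp, full precision carried).
Each pᵢ ln pᵢ term: 0.05263×(-2.94444)=-0.15497, 0.15789×(-1.84583)=-0.29145, 0.10526×(-2.25129)=-0.23698, 0.05263×(-2.94444)=-0.15497, 0.36842×(-0.99853)=-0.36788, 0.05263×(-2.94444)=-0.15497, 0.10526×(-2.25129)=-0.23698, 0.10526×(-2.25129)=-0.23698.
Sum = -1.83517, so H' = 1.835.

1.835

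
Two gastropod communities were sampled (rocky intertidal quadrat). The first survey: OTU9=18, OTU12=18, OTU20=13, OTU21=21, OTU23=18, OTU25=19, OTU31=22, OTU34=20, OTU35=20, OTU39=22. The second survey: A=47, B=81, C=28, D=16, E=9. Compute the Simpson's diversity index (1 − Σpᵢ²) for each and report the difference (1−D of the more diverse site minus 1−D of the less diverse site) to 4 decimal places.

0.2002

The first survey: N=191, proportions 0.094241, 0.094241, 0.068063, 0.109948, 0.094241, 0.099476, 0.115183, 0.104712, 0.104712, 0.115183, giving 1−D = 0.898276 (working shown to 6 dp, full precision carried).
The second survey: N=181, proportions 0.259669, 0.447514, 0.154696, 0.088398, 0.049724, giving 1−D = 0.698086.
Difference = |0.898276 − 0.698086| = 0.200190, i.e. 0.2002 to 4 decimal places.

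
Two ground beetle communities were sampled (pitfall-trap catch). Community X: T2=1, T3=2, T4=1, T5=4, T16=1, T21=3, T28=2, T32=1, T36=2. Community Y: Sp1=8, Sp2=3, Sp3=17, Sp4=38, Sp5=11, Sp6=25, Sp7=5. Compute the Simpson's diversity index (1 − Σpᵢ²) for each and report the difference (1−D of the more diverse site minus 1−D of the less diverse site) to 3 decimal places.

Community X: N=17, proportions 0.05882, 0.11765, 0.05882, 0.23529, 0.05882, 0.17647, 0.11765, 0.05882, 0.11765, giving 1−D = 0.85813 (working shown to 5 dp, full precision carried).
Community Y: N=107, proportions 0.07477, 0.02804, 0.15888, 0.35514, 0.1028, 0.23364, 0.04673, giving 1−D = 0.77491.
Difference = |0.85813 − 0.77491| = 0.08322, i.e. 0.083 to 3 decimal places.

0.083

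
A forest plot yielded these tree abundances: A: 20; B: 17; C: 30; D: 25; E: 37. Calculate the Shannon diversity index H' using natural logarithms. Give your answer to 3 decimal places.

Total N = 20+17+30+25+37 = 129, so the proportions are 0.15504, 0.13178, 0.23256, 0.1938, 0.28682 (working shown to 5 dp, full precision carried).
Each pᵢ ln pᵢ term: 0.15504×(-1.86408)=-0.28900, 0.13178×(-2.02660)=-0.26707, 0.23256×(-1.45862)=-0.33921, 0.1938×(-1.64094)=-0.31801, 0.28682×(-1.24889)=-0.35821.
Sum = -1.57151, so H' = 1.572.

1.572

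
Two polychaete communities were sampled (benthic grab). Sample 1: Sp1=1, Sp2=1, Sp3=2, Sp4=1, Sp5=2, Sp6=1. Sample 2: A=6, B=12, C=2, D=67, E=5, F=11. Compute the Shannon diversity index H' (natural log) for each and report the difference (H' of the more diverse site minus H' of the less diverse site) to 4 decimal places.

Sample 1: N=8, proportions 0.125, 0.125, 0.25, 0.125, 0.25, 0.125, giving H' = 1.732868 (working shown to 6 dp, full precision carried).
Sample 2: N=103, proportions 0.058252, 0.116505, 0.019417, 0.650485, 0.048544, 0.106796, giving H' = 1.158087.
Difference = |1.732868 − 1.158087| = 0.574781, i.e. 0.5748 to 4 decimal places.

0.5748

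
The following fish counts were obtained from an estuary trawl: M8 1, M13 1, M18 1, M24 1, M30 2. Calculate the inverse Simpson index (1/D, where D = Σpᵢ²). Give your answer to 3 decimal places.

Total N = 1+1+1+1+2 = 6, so the proportions are 0.1666667, 0.1666667, 0.1666667, 0.1666667, 0.3333333 (working shown to 7 dp, full precision carried).
D = 0.1666667² + 0.1666667² + 0.1666667² + 0.1666667² + 0.3333333² = 0.0277778 + 0.0277778 + 0.0277778 + 0.0277778 + 0.1111111 = 0.2222222.
So 1/D = 4.50000, i.e. 4.500 to 3 decimal places.

4.500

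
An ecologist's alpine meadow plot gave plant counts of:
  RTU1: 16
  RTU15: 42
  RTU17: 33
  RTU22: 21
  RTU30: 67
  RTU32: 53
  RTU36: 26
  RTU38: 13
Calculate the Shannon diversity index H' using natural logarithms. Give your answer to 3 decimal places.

1.946

Total N = 16+42+33+21+67+53+26+13 = 271, so the proportions are 0.05904, 0.15498, 0.12177, 0.07749, 0.24723, 0.19557, 0.09594, 0.04797 (working shown to 5 dp, full precision carried).
Each pᵢ ln pᵢ term: 0.05904×(-2.82953)=-0.16706, 0.15498×(-1.86445)=-0.28896, 0.12177×(-2.10561)=-0.25640, 0.07749×(-2.55760)=-0.19819, 0.24723×(-1.39743)=-0.34549, 0.19557×(-1.63183)=-0.31914, 0.09594×(-2.34402)=-0.22489, 0.04797×(-3.03717)=-0.14569.
Sum = -1.94582, so H' = 1.946.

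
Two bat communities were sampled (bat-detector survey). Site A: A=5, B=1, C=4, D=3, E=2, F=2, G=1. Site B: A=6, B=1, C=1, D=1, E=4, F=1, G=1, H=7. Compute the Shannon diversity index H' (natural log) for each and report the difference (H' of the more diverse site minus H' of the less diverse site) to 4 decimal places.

Site A: N=18, proportions 0.2777778, 0.0555556, 0.2222222, 0.1666667, 0.1111111, 0.1111111, 0.0555556, giving H' = 1.7981055 (working shown to 7 dp, full precision carried).
Site B: N=22, proportions 0.2727273, 0.0454545, 0.0454545, 0.0454545, 0.1818182, 0.0454545, 0.0454545, 0.3181818, giving H' = 1.7311740.
Difference = |1.7981055 − 1.7311740| = 0.0669315, i.e. 0.0669 to 4 decimal places.

0.0669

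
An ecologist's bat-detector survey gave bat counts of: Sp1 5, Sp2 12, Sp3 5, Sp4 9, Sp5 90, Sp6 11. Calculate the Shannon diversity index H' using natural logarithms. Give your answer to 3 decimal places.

Total N = 5+12+5+9+90+11 = 132, so the proportions are 0.03788, 0.09091, 0.03788, 0.06818, 0.68182, 0.08333 (working shown to 5 dp, full precision carried).
Each pᵢ ln pᵢ term: 0.03788×(-3.27336)=-0.12399, 0.09091×(-2.39790)=-0.21799, 0.03788×(-3.27336)=-0.12399, 0.06818×(-2.68558)=-0.18311, 0.68182×(-0.38299)=-0.26113, 0.08333×(-2.48491)=-0.20708.
Sum = -1.11729, so H' = 1.117.

1.117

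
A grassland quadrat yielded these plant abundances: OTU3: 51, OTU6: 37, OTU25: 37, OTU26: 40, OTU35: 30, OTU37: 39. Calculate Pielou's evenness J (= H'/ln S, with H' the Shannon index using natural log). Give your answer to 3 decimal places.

Total N = 51+37+37+40+30+39 = 234, so the proportions are 0.21795, 0.15812, 0.15812, 0.17094, 0.12821, 0.16667 (working shown to 5 dp, full precision carried).
H' = −Σ pᵢ ln pᵢ = −((-0.33204) + (-0.29164) + (-0.29164) + (-0.30196) + (-0.26335) + (-0.29863)) = 1.77925.
With S = 6 species, ln S = 1.79176, so J = 1.77925/1.79176 = 0.99302, i.e. 0.993 to 3 decimal places.

0.993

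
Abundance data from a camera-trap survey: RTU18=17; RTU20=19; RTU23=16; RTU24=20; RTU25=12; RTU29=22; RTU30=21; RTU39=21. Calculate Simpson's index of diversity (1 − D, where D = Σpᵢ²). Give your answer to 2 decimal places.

0.87

Total N = 17+19+16+20+12+22+21+21 = 148, so the proportions are 0.1149, 0.1284, 0.1081, 0.1351, 0.0811, 0.1486, 0.1419, 0.1419 (working shown to 4 dp, full precision carried).
D = 0.1149² + 0.1284² + 0.1081² + 0.1351² + 0.0811² + 0.1486² + 0.1419² + 0.1419² = 0.0132 + 0.0165 + 0.0117 + 0.0183 + 0.0066 + 0.0221 + 0.0201 + 0.0201 = 0.1286.
So 1 − D = 0.8714, i.e. 0.87 to 2 decimal places.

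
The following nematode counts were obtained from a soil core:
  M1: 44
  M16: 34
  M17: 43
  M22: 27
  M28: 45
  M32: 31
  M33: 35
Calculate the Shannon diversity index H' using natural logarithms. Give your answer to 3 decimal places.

1.930

Total N = 44+34+43+27+45+31+35 = 259, so the proportions are 0.16988, 0.13127, 0.16602, 0.10425, 0.17375, 0.11969, 0.13514 (working shown to 5 dp, full precision carried).
Each pᵢ ln pᵢ term: 0.16988×(-1.77264)=-0.30114, 0.13127×(-2.03047)=-0.26655, 0.16602×(-1.79563)=-0.29812, 0.10425×(-2.26099)=-0.23570, 0.17375×(-1.75017)=-0.30408, 0.11969×(-2.12284)=-0.25409, 0.13514×(-2.00148)=-0.27047.
Sum = -1.93015, so H' = 1.930.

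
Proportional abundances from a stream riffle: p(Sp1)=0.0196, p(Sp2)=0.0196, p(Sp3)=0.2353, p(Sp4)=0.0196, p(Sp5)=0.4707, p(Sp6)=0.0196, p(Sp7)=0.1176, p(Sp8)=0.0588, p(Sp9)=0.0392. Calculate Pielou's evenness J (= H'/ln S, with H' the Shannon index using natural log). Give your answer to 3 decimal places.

H' = −Σ pᵢ ln pᵢ = −((-0.07707) + (-0.07707) + (-0.34045) + (-0.07707) + (-0.35469) + (-0.07707) + (-0.25172) + (-0.16662) + (-0.12697)) = 1.54874 (working shown to 5 dp, full precision carried).
With S = 9 species, ln S = 2.19722, so J = 1.54874/2.19722 = 0.70486, i.e. 0.705 to 3 decimal places.

0.705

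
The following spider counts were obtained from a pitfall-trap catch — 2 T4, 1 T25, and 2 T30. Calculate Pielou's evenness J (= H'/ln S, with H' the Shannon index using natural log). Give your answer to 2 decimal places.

Total N = 2+1+2 = 5, so the proportions are 0.4, 0.2, 0.4 (working shown to 4 dp, full precision carried).
H' = −Σ pᵢ ln pᵢ = −((-0.3665) + (-0.3219) + (-0.3665)) = 1.0549.
With S = 3 species, ln S = 1.0986, so J = 1.0549/1.0986 = 0.9602, i.e. 0.96 to 2 decimal places.

0.96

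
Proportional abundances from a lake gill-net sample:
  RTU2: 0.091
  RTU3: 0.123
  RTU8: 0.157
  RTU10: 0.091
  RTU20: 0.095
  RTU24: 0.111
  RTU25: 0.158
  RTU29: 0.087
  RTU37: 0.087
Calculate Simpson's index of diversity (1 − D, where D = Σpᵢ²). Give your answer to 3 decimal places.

D = 0.091² + 0.123² + 0.157² + 0.091² + 0.095² + 0.111² + 0.158² + 0.087² + 0.087² = 0.00828 + 0.01513 + 0.02465 + 0.00828 + 0.00903 + 0.01232 + 0.02496 + 0.00757 + 0.00757 = 0.11779 (working shown to 5 dp, full precision carried).
So 1 − D = 0.88221, i.e. 0.882 to 3 decimal places.

0.882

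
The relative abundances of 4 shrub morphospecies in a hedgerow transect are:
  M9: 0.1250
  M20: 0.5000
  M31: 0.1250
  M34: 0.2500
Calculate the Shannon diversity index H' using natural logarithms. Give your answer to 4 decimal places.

1.2130

Each pᵢ ln pᵢ term (working shown to 6 dp, full precision carried): 0.125×(-2.079442)=-0.259930, 0.5×(-0.693147)=-0.346574, 0.125×(-2.079442)=-0.259930, 0.25×(-1.386294)=-0.346574.
Sum = -1.213008, so H' = 1.2130.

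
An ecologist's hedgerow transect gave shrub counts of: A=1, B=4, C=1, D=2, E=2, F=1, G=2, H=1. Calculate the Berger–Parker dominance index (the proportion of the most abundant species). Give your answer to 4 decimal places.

Total N = 1+4+1+2+2+1+2+1 = 14, so the proportions are 0.071429, 0.285714, 0.071429, 0.142857, 0.142857, 0.071429, 0.142857, 0.071429 (working shown to 6 dp, full precision carried).
The largest proportion is 0.285714, i.e. d = 0.2857 to 4 decimal places.

0.2857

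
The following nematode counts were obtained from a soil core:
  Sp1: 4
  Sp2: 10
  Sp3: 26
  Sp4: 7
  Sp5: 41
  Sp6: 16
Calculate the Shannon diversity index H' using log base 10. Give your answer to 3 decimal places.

Total N = 4+10+26+7+41+16 = 104, so the proportions are 0.03846, 0.09615, 0.25, 0.06731, 0.39423, 0.15385 (working shown to 5 dp, full precision carried).
Each pᵢ log₁₀ pᵢ term: 0.03846×(-1.41497)=-0.05442, 0.09615×(-1.01703)=-0.09779, 0.25×(-0.60206)=-0.15051, 0.06731×(-1.17194)=-0.07888, 0.39423×(-0.40425)=-0.15937, 0.15385×(-0.81291)=-0.12506.
Sum = -0.66604, so H' = 0.666.

0.666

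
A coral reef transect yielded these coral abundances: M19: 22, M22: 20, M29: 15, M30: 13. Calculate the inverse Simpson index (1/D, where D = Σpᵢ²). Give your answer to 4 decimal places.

Total N = 22+20+15+13 = 70, so the proportions are 0.31428571, 0.28571429, 0.21428571, 0.18571429 (working shown to 8 dp, full precision carried).
D = 0.31428571² + 0.28571429² + 0.21428571² + 0.18571429² = 0.09877551 + 0.08163265 + 0.04591837 + 0.03448980 = 0.26081633.
So 1/D = 3.834116, i.e. 3.8341 to 4 decimal places.

3.8341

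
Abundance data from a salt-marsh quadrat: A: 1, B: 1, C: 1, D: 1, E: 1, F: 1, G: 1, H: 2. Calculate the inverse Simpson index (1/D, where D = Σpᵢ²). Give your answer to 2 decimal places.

7.36

Total N = 1+1+1+1+1+1+1+2 = 9, so the proportions are 0.111111, 0.111111, 0.111111, 0.111111, 0.111111, 0.111111, 0.111111, 0.222222 (working shown to 6 dp, full precision carried).
D = 0.111111² + 0.111111² + 0.111111² + 0.111111² + 0.111111² + 0.111111² + 0.111111² + 0.222222² = 0.012346 + 0.012346 + 0.012346 + 0.012346 + 0.012346 + 0.012346 + 0.012346 + 0.049383 = 0.135802.
So 1/D = 7.3636, i.e. 7.36 to 2 decimal places.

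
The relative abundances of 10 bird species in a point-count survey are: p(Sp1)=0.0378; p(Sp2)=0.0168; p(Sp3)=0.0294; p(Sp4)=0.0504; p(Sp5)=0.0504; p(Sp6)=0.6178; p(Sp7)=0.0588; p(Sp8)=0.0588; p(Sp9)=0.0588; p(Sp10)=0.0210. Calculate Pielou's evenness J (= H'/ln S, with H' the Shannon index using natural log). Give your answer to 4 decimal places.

0.6409

H' = −Σ pᵢ ln pᵢ = −((-0.123812) + (-0.068651) + (-0.103687) + (-0.150583) + (-0.150583) + (-0.297527) + (-0.166616) + (-0.166616) + (-0.166616) + (-0.081128)) = 1.475820 (working shown to 6 dp, full precision carried).
With S = 10 species, ln S = 2.302585, so J = 1.475820/2.302585 = 0.640941, i.e. 0.6409 to 4 decimal places.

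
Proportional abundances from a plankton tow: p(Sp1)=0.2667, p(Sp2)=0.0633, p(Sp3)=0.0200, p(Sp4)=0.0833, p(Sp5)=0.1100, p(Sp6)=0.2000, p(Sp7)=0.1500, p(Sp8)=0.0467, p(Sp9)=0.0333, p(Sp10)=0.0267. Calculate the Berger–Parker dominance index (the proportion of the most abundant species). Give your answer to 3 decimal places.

The largest proportion is 0.2667, i.e. d = 0.267 to 3 decimal places.

0.267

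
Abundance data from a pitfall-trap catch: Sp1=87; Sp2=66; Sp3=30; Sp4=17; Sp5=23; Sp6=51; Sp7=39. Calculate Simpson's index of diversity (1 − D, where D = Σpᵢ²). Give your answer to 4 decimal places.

0.8187

Total N = 87+66+30+17+23+51+39 = 313, so the proportions are 0.277955, 0.210863, 0.095847, 0.054313, 0.073482, 0.162939, 0.124601 (working shown to 6 dp, full precision carried).
D = 0.277955² + 0.210863² + 0.095847² + 0.054313² + 0.073482² + 0.162939² + 0.124601² = 0.077259 + 0.044463 + 0.009187 + 0.002950 + 0.005400 + 0.026549 + 0.015525 = 0.181333.
So 1 − D = 0.818667, i.e. 0.8187 to 4 decimal places.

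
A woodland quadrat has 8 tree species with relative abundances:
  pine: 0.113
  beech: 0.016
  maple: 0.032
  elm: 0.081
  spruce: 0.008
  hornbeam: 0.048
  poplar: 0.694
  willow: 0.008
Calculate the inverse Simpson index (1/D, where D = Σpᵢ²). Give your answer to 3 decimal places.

D = 0.113² + 0.016² + 0.032² + 0.081² + 0.008² + 0.048² + 0.694² + 0.008² = 0.012769 + 0.000256 + 0.001024 + 0.006561 + 0.000064 + 0.002304 + 0.481636 + 0.000064 = 0.504678 (working shown to 6 dp, full precision carried).
So 1/D = 1.98146, i.e. 1.981 to 3 decimal places.

1.981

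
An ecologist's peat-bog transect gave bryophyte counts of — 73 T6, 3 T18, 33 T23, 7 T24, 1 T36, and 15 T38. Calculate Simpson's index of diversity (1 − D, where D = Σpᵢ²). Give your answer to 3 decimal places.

Total N = 73+3+33+7+1+15 = 132, so the proportions are 0.55303, 0.02273, 0.25, 0.05303, 0.00758, 0.11364 (working shown to 5 dp, full precision carried).
D = 0.55303² + 0.02273² + 0.25² + 0.05303² + 0.00758² + 0.11364² = 0.30584 + 0.00052 + 0.06250 + 0.00281 + 0.00006 + 0.01291 = 0.38464.
So 1 − D = 0.61536, i.e. 0.615 to 3 decimal places.

0.615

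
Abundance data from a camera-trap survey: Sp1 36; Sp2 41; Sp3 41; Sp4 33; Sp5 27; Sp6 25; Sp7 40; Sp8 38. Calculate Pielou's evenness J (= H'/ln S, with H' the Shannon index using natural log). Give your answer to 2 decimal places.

0.99

Total N = 36+41+41+33+27+25+40+38 = 281, so the proportions are 0.1281, 0.1459, 0.1459, 0.1174, 0.0961, 0.089, 0.1423, 0.1352 (working shown to 4 dp, full precision carried).
H' = −Σ pᵢ ln pᵢ = −((-0.2633) + (-0.2808) + (-0.2808) + (-0.2515) + (-0.2251) + (-0.2153) + (-0.2775) + (-0.2706)) = 2.0649.
With S = 8 species, ln S = 2.0794, so J = 2.0649/2.0794 = 0.9930, i.e. 0.99 to 2 decimal places.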